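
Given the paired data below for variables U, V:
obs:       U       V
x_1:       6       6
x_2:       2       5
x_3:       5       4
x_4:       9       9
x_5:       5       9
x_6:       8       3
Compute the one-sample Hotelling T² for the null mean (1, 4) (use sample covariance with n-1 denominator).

Step 1 — sample mean vector:
  mean(U) = (6 + 2 + 5 + 9 + 5 + 8) / 6 = 35/6 = 5.8333
  mean(V) = (6 + 5 + 4 + 9 + 9 + 3) / 6 = 36/6 = 6
  x̄ = (5.8333, 6),  deviation x̄ - mu_0 = (5.8333, 6) - (1, 4) = (4.8333, 2).

Step 2 — sample covariance matrix, S[i,j] = (1/(n-1)) · Σ_k (x_{k,i} - mean_i) · (x_{k,j} - mean_j), divisor n-1 = 5:
  S[U,U] = ((0.1667)·(0.1667) + (-3.8333)·(-3.8333) + (-0.8333)·(-0.8333) + (3.1667)·(3.1667) + (-0.8333)·(-0.8333) + (2.1667)·(2.1667)) / 5 = 30.8333/5 = 6.1667
  S[U,V] = ((0.1667)·(0) + (-3.8333)·(-1) + (-0.8333)·(-2) + (3.1667)·(3) + (-0.8333)·(3) + (2.1667)·(-3)) / 5 = 6/5 = 1.2
  S[V,V] = ((0)·(0) + (-1)·(-1) + (-2)·(-2) + (3)·(3) + (3)·(3) + (-3)·(-3)) / 5 = 32/5 = 6.4
  S = [[6.1667, 1.2],
 [1.2, 6.4]].

Step 3 — invert S. det(S) = 6.1667·6.4 - (1.2)² = 38.0267.
  S^{-1} = (1/det) · [[d, -b], [-b, a]] = [[0.1683, -0.0316],
 [-0.0316, 0.1622]].

Step 4 — quadratic form (x̄ - mu_0)^T · S^{-1} · (x̄ - mu_0):
  S^{-1} · (x̄ - mu_0) = (0.7504, 0.1718),
  (x̄ - mu_0)^T · [...] = (4.8333)·(0.7504) + (2)·(0.1718) = 3.9703.

Step 5 — scale by n: T² = 6 · 3.9703 = 23.8219.

T² ≈ 23.8219


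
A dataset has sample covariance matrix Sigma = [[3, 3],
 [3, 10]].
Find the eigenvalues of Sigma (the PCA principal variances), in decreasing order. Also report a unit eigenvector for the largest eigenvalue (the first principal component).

Step 1 — characteristic polynomial of 2×2 Sigma:
  det(Sigma - λI) = λ² - trace · λ + det = 0.
  trace = 3 + 10 = 13, det = 3·10 - (3)² = 21.
Step 2 — discriminant:
  Δ = trace² - 4·det = 169 - 84 = 85.
Step 3 — eigenvalues:
  λ = (trace ± √Δ)/2 = (13 ± 9.2195)/2,
  λ_1 = 11.1098,  λ_2 = 1.8902.

Step 4 — unit eigenvector for λ_1: solve (Sigma - λ_1 I)v = 0. First row:
  (3 - 11.1098)·v_x + (3)·v_y = 0, i.e. (-8.1098)·v_x + (3)·v_y = 0,
  so v ∝ (b, λ_1 - a) = (3, 8.1098) = u.
  ||u|| = √((3)² + (8.1098)²) = √(74.7684) ≈ 8.6469,
  v_1 = u/||u|| ≈ (0.3469, 0.9379) (||v_1|| = 1).

λ_1 = 11.1098,  λ_2 = 1.8902;  v_1 ≈ (0.3469, 0.9379)


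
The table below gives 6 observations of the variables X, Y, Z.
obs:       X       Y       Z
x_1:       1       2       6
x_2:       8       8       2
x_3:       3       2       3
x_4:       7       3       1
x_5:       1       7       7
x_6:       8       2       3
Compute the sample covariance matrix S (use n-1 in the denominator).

Step 1 — column means:
  mean(X) = (1 + 8 + 3 + 7 + 1 + 8) / 6 = 28/6 = 4.6667
  mean(Y) = (2 + 8 + 2 + 3 + 7 + 2) / 6 = 24/6 = 4
  mean(Z) = (6 + 2 + 3 + 1 + 7 + 3) / 6 = 22/6 = 3.6667

Step 2 — sample covariance S[i,j] = (1/(n-1)) · Σ_k (x_{k,i} - mean_i) · (x_{k,j} - mean_j), with n-1 = 5.
  S[X,X] = ((-3.6667)·(-3.6667) + (3.3333)·(3.3333) + (-1.6667)·(-1.6667) + (2.3333)·(2.3333) + (-3.6667)·(-3.6667) + (3.3333)·(3.3333)) / 5 = 57.3333/5 = 11.4667
  S[X,Y] = ((-3.6667)·(-2) + (3.3333)·(4) + (-1.6667)·(-2) + (2.3333)·(-1) + (-3.6667)·(3) + (3.3333)·(-2)) / 5 = 4/5 = 0.8
  S[X,Z] = ((-3.6667)·(2.3333) + (3.3333)·(-1.6667) + (-1.6667)·(-0.6667) + (2.3333)·(-2.6667) + (-3.6667)·(3.3333) + (3.3333)·(-0.6667)) / 5 = -33.6667/5 = -6.7333
  S[Y,Y] = ((-2)·(-2) + (4)·(4) + (-2)·(-2) + (-1)·(-1) + (3)·(3) + (-2)·(-2)) / 5 = 38/5 = 7.6
  S[Y,Z] = ((-2)·(2.3333) + (4)·(-1.6667) + (-2)·(-0.6667) + (-1)·(-2.6667) + (3)·(3.3333) + (-2)·(-0.6667)) / 5 = 4/5 = 0.8
  S[Z,Z] = ((2.3333)·(2.3333) + (-1.6667)·(-1.6667) + (-0.6667)·(-0.6667) + (-2.6667)·(-2.6667) + (3.3333)·(3.3333) + (-0.6667)·(-0.6667)) / 5 = 27.3333/5 = 5.4667

S is symmetric (S[j,i] = S[i,j]). Assembling:

S = [[11.4667, 0.8, -6.7333],
 [0.8, 7.6, 0.8],
 [-6.7333, 0.8, 5.4667]]


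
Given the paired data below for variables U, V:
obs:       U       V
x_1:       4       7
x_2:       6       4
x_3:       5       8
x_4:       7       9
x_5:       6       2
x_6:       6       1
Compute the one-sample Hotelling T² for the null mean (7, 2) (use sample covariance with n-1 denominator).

Step 1 — sample mean vector:
  mean(U) = (4 + 6 + 5 + 7 + 6 + 6) / 6 = 34/6 = 5.6667
  mean(V) = (7 + 4 + 8 + 9 + 2 + 1) / 6 = 31/6 = 5.1667
  x̄ = (5.6667, 5.1667),  deviation x̄ - mu_0 = (5.6667, 5.1667) - (7, 2) = (-1.3333, 3.1667).

Step 2 — sample covariance matrix, S[i,j] = (1/(n-1)) · Σ_k (x_{k,i} - mean_i) · (x_{k,j} - mean_j), divisor n-1 = 5:
  S[U,U] = ((-1.6667)·(-1.6667) + (0.3333)·(0.3333) + (-0.6667)·(-0.6667) + (1.3333)·(1.3333) + (0.3333)·(0.3333) + (0.3333)·(0.3333)) / 5 = 5.3333/5 = 1.0667
  S[U,V] = ((-1.6667)·(1.8333) + (0.3333)·(-1.1667) + (-0.6667)·(2.8333) + (1.3333)·(3.8333) + (0.3333)·(-3.1667) + (0.3333)·(-4.1667)) / 5 = -2.6667/5 = -0.5333
  S[V,V] = ((1.8333)·(1.8333) + (-1.1667)·(-1.1667) + (2.8333)·(2.8333) + (3.8333)·(3.8333) + (-3.1667)·(-3.1667) + (-4.1667)·(-4.1667)) / 5 = 54.8333/5 = 10.9667
  S = [[1.0667, -0.5333],
 [-0.5333, 10.9667]].

Step 3 — invert S. det(S) = 1.0667·10.9667 - (-0.5333)² = 11.4133.
  S^{-1} = (1/det) · [[d, -b], [-b, a]] = [[0.9609, 0.0467],
 [0.0467, 0.0935]].

Step 4 — quadratic form (x̄ - mu_0)^T · S^{-1} · (x̄ - mu_0):
  S^{-1} · (x̄ - mu_0) = (-1.1332, 0.2336),
  (x̄ - mu_0)^T · [...] = (-1.3333)·(-1.1332) + (3.1667)·(0.2336) = 2.2508.

Step 5 — scale by n: T² = 6 · 2.2508 = 13.5047.

T² ≈ 13.5047


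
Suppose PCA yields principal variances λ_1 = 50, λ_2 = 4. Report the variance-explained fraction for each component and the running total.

Step 1 — total variance = trace(Sigma) = Σ λ_i = 50 + 4 = 54.

Step 2 — fraction explained by component i = λ_i / Σ λ:
  PC1: 50/54 = 0.9259
  PC2: 4/54 = 0.0741

Step 3 — cumulative fraction after k components = (λ_1 + ... + λ_k) / Σ λ:
  k = 1: 50/54 = 0.9259
  k = 2: (50 + 4)/54 = 54/54 = 1

Summary (fraction, with percent):

explained: PC1 0.9259 (92.59%), PC2 0.0741 (7.41%);  cumulative: 0.9259, 1


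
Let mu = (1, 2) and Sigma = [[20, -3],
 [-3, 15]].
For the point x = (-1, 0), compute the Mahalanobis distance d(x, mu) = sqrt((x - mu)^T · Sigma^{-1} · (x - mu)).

Step 1 — centre the observation: (x - mu) = (-2, -2).

Step 2 — invert Sigma. det(Sigma) = 20·15 - (-3)² = 291.
  Sigma^{-1} = (1/det) · [[d, -b], [-b, a]] = [[0.0515, 0.0103],
 [0.0103, 0.0687]].

Step 3 — form the quadratic (x - mu)^T · Sigma^{-1} · (x - mu):
  Sigma^{-1} · (x - mu) = (-0.1237, -0.1581).
  (x - mu)^T · [Sigma^{-1} · (x - mu)] = (-2)·(-0.1237) + (-2)·(-0.1581) = 0.5636.

Step 4 — take square root: d = √(0.5636) ≈ 0.7507.

d(x, mu) = √(0.5636) ≈ 0.7507


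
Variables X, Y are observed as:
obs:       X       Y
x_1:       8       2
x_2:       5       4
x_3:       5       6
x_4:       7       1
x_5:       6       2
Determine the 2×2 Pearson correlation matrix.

Step 1 — column means:
  mean(X) = (8 + 5 + 5 + 7 + 6) / 5 = 31/5 = 6.2
  mean(Y) = (2 + 4 + 6 + 1 + 2) / 5 = 15/5 = 3

Step 2 — sample variances and covariances s[i,j] = (1/(n-1)) · Σ_k (x_{k,i} - mean_i) · (x_{k,j} - mean_j), with n-1 = 4:
  s[X,X] = ((1.8)·(1.8) + (-1.2)·(-1.2) + (-1.2)·(-1.2) + (0.8)·(0.8) + (-0.2)·(-0.2)) / 4 = 6.8/4 = 1.7
  s[X,Y] = ((1.8)·(-1) + (-1.2)·(1) + (-1.2)·(3) + (0.8)·(-2) + (-0.2)·(-1)) / 4 = -8/4 = -2
  s[Y,Y] = ((-1)·(-1) + (1)·(1) + (3)·(3) + (-2)·(-2) + (-1)·(-1)) / 4 = 16/4 = 4
  Sample standard deviations s_i = √(s[i,i]):
  s(X) = √(1.7) = 1.3038
  s(Y) = √(4) = 2

Step 3 — r_{ij} = s_{ij} / (s_i · s_j):
  r[X,X] = 1 (diagonal).
  r[X,Y] = -2 / (1.3038 · 2) = -2 / 2.6077 = -0.767
  r[Y,Y] = 1 (diagonal).

R is symmetric with unit diagonal. Assembling:

R = [[1, -0.767],
 [-0.767, 1]]


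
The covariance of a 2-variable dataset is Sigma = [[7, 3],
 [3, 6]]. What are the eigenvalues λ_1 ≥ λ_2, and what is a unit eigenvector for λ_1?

Step 1 — characteristic polynomial of 2×2 Sigma:
  det(Sigma - λI) = λ² - trace · λ + det = 0.
  trace = 7 + 6 = 13, det = 7·6 - (3)² = 33.
Step 2 — discriminant:
  Δ = trace² - 4·det = 169 - 132 = 37.
Step 3 — eigenvalues:
  λ = (trace ± √Δ)/2 = (13 ± 6.0828)/2,
  λ_1 = 9.5414,  λ_2 = 3.4586.

Step 4 — unit eigenvector for λ_1: solve (Sigma - λ_1 I)v = 0. First row:
  (7 - 9.5414)·v_x + (3)·v_y = 0, i.e. (-2.5414)·v_x + (3)·v_y = 0,
  so v ∝ (b, λ_1 - a) = (3, 2.5414) = u.
  ||u|| = √((3)² + (2.5414)²) = √(15.4586) ≈ 3.9317,
  v_1 = u/||u|| ≈ (0.763, 0.6464) (||v_1|| = 1).

λ_1 = 9.5414,  λ_2 = 3.4586;  v_1 ≈ (0.763, 0.6464)


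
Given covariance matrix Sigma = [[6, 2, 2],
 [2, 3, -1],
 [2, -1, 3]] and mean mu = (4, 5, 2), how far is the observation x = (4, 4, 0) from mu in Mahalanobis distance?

Step 1 — centre the observation: (x - mu) = (0, -1, -2).

Step 2 — invert Sigma (cofactor / det for 3×3, or solve directly):
  Sigma^{-1} = [[0.5, -0.5, -0.5],
 [-0.5, 0.875, 0.625],
 [-0.5, 0.625, 0.875]].

Step 3 — form the quadratic (x - mu)^T · Sigma^{-1} · (x - mu):
  Sigma^{-1} · (x - mu) = (1.5, -2.125, -2.375).
  (x - mu)^T · [Sigma^{-1} · (x - mu)] = (0)·(1.5) + (-1)·(-2.125) + (-2)·(-2.375) = 6.875.

Step 4 — take square root: d = √(6.875) ≈ 2.622.

d(x, mu) = √(6.875) ≈ 2.622


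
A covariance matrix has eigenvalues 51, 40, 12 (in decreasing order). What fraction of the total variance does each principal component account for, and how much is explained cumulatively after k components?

Step 1 — total variance = trace(Sigma) = Σ λ_i = 51 + 40 + 12 = 103.

Step 2 — fraction explained by component i = λ_i / Σ λ:
  PC1: 51/103 = 0.4951
  PC2: 40/103 = 0.3883
  PC3: 12/103 = 0.1165

Step 3 — cumulative fraction after k components = (λ_1 + ... + λ_k) / Σ λ:
  k = 1: 51/103 = 0.4951
  k = 2: (51 + 40)/103 = 91/103 = 0.8835
  k = 3: (51 + 40 + 12)/103 = 103/103 = 1

Summary (fraction, with percent):

explained: PC1 0.4951 (49.51%), PC2 0.3883 (38.83%), PC3 0.1165 (11.65%);  cumulative: 0.4951, 0.8835, 1


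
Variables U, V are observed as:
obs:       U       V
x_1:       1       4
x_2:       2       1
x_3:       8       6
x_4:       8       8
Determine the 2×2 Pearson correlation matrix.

Step 1 — column means:
  mean(U) = (1 + 2 + 8 + 8) / 4 = 19/4 = 4.75
  mean(V) = (4 + 1 + 6 + 8) / 4 = 19/4 = 4.75

Step 2 — sample variances and covariances s[i,j] = (1/(n-1)) · Σ_k (x_{k,i} - mean_i) · (x_{k,j} - mean_j), with n-1 = 3:
  s[U,U] = ((-3.75)·(-3.75) + (-2.75)·(-2.75) + (3.25)·(3.25) + (3.25)·(3.25)) / 3 = 42.75/3 = 14.25
  s[U,V] = ((-3.75)·(-0.75) + (-2.75)·(-3.75) + (3.25)·(1.25) + (3.25)·(3.25)) / 3 = 27.75/3 = 9.25
  s[V,V] = ((-0.75)·(-0.75) + (-3.75)·(-3.75) + (1.25)·(1.25) + (3.25)·(3.25)) / 3 = 26.75/3 = 8.9167
  Sample standard deviations s_i = √(s[i,i]):
  s(U) = √(14.25) = 3.7749
  s(V) = √(8.9167) = 2.9861

Step 3 — r_{ij} = s_{ij} / (s_i · s_j):
  r[U,U] = 1 (diagonal).
  r[U,V] = 9.25 / (3.7749 · 2.9861) = 9.25 / 11.2722 = 0.8206
  r[V,V] = 1 (diagonal).

R is symmetric with unit diagonal. Assembling:

R = [[1, 0.8206],
 [0.8206, 1]]


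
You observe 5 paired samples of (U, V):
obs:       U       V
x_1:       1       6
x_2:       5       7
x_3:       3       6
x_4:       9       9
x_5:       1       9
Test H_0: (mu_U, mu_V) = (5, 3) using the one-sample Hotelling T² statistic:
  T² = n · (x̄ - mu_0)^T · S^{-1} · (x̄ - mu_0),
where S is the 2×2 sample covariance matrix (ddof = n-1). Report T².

Step 1 — sample mean vector:
  mean(U) = (1 + 5 + 3 + 9 + 1) / 5 = 19/5 = 3.8
  mean(V) = (6 + 7 + 6 + 9 + 9) / 5 = 37/5 = 7.4
  x̄ = (3.8, 7.4),  deviation x̄ - mu_0 = (3.8, 7.4) - (5, 3) = (-1.2, 4.4).

Step 2 — sample covariance matrix, S[i,j] = (1/(n-1)) · Σ_k (x_{k,i} - mean_i) · (x_{k,j} - mean_j), divisor n-1 = 4:
  S[U,U] = ((-2.8)·(-2.8) + (1.2)·(1.2) + (-0.8)·(-0.8) + (5.2)·(5.2) + (-2.8)·(-2.8)) / 4 = 44.8/4 = 11.2
  S[U,V] = ((-2.8)·(-1.4) + (1.2)·(-0.4) + (-0.8)·(-1.4) + (5.2)·(1.6) + (-2.8)·(1.6)) / 4 = 8.4/4 = 2.1
  S[V,V] = ((-1.4)·(-1.4) + (-0.4)·(-0.4) + (-1.4)·(-1.4) + (1.6)·(1.6) + (1.6)·(1.6)) / 4 = 9.2/4 = 2.3
  S = [[11.2, 2.1],
 [2.1, 2.3]].

Step 3 — invert S. det(S) = 11.2·2.3 - (2.1)² = 21.35.
  S^{-1} = (1/det) · [[d, -b], [-b, a]] = [[0.1077, -0.0984],
 [-0.0984, 0.5246]].

Step 4 — quadratic form (x̄ - mu_0)^T · S^{-1} · (x̄ - mu_0):
  S^{-1} · (x̄ - mu_0) = (-0.5621, 2.4262),
  (x̄ - mu_0)^T · [...] = (-1.2)·(-0.5621) + (4.4)·(2.4262) = 11.3499.

Step 5 — scale by n: T² = 5 · 11.3499 = 56.7494.

T² ≈ 56.7494


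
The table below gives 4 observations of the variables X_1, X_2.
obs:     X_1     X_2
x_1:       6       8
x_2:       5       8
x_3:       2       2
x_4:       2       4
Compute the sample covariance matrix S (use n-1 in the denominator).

Step 1 — column means:
  mean(X_1) = (6 + 5 + 2 + 2) / 4 = 15/4 = 3.75
  mean(X_2) = (8 + 8 + 2 + 4) / 4 = 22/4 = 5.5

Step 2 — sample covariance S[i,j] = (1/(n-1)) · Σ_k (x_{k,i} - mean_i) · (x_{k,j} - mean_j), with n-1 = 3.
  S[X_1,X_1] = ((2.25)·(2.25) + (1.25)·(1.25) + (-1.75)·(-1.75) + (-1.75)·(-1.75)) / 3 = 12.75/3 = 4.25
  S[X_1,X_2] = ((2.25)·(2.5) + (1.25)·(2.5) + (-1.75)·(-3.5) + (-1.75)·(-1.5)) / 3 = 17.5/3 = 5.8333
  S[X_2,X_2] = ((2.5)·(2.5) + (2.5)·(2.5) + (-3.5)·(-3.5) + (-1.5)·(-1.5)) / 3 = 27/3 = 9

S is symmetric (S[j,i] = S[i,j]). Assembling:

S = [[4.25, 5.8333],
 [5.8333, 9]]


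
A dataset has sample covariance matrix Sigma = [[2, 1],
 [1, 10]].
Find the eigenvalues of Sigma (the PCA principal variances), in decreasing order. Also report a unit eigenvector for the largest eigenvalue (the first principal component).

Step 1 — characteristic polynomial of 2×2 Sigma:
  det(Sigma - λI) = λ² - trace · λ + det = 0.
  trace = 2 + 10 = 12, det = 2·10 - (1)² = 19.
Step 2 — discriminant:
  Δ = trace² - 4·det = 144 - 76 = 68.
Step 3 — eigenvalues:
  λ = (trace ± √Δ)/2 = (12 ± 8.2462)/2,
  λ_1 = 10.1231,  λ_2 = 1.8769.

Step 4 — unit eigenvector for λ_1: solve (Sigma - λ_1 I)v = 0. First row:
  (2 - 10.1231)·v_x + (1)·v_y = 0, i.e. (-8.1231)·v_x + (1)·v_y = 0,
  so v ∝ (b, λ_1 - a) = (1, 8.1231) = u.
  ||u|| = √((1)² + (8.1231)²) = √(66.9848) ≈ 8.1844,
  v_1 = u/||u|| ≈ (0.1222, 0.9925) (||v_1|| = 1).

λ_1 = 10.1231,  λ_2 = 1.8769;  v_1 ≈ (0.1222, 0.9925)


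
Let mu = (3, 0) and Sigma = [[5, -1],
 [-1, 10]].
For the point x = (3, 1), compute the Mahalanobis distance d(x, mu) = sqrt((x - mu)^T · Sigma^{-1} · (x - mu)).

Step 1 — centre the observation: (x - mu) = (0, 1).

Step 2 — invert Sigma. det(Sigma) = 5·10 - (-1)² = 49.
  Sigma^{-1} = (1/det) · [[d, -b], [-b, a]] = [[0.2041, 0.0204],
 [0.0204, 0.102]].

Step 3 — form the quadratic (x - mu)^T · Sigma^{-1} · (x - mu):
  Sigma^{-1} · (x - mu) = (0.0204, 0.102).
  (x - mu)^T · [Sigma^{-1} · (x - mu)] = (0)·(0.0204) + (1)·(0.102) = 0.102.

Step 4 — take square root: d = √(0.102) ≈ 0.3194.

d(x, mu) = √(0.102) ≈ 0.3194


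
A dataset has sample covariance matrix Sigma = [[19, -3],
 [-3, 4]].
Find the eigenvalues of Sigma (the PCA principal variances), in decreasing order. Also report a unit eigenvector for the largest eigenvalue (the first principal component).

Step 1 — characteristic polynomial of 2×2 Sigma:
  det(Sigma - λI) = λ² - trace · λ + det = 0.
  trace = 19 + 4 = 23, det = 19·4 - (-3)² = 67.
Step 2 — discriminant:
  Δ = trace² - 4·det = 529 - 268 = 261.
Step 3 — eigenvalues:
  λ = (trace ± √Δ)/2 = (23 ± 16.1555)/2,
  λ_1 = 19.5777,  λ_2 = 3.4223.

Step 4 — unit eigenvector for λ_1: solve (Sigma - λ_1 I)v = 0. First row:
  (19 - 19.5777)·v_x + (-3)·v_y = 0, i.e. (-0.5777)·v_x + (-3)·v_y = 0,
  so v ∝ (b, λ_1 - a) = (-3, 0.5777); multiply by -1 so the first entry is positive: u = (3, -0.5777).
  ||u|| = √((3)² + (-0.5777)²) = √(9.3338) ≈ 3.0551,
  v_1 = u/||u|| ≈ (0.982, -0.1891) (||v_1|| = 1).

λ_1 = 19.5777,  λ_2 = 3.4223;  v_1 ≈ (0.982, -0.1891)


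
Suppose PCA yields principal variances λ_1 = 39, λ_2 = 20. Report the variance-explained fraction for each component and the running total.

Step 1 — total variance = trace(Sigma) = Σ λ_i = 39 + 20 = 59.

Step 2 — fraction explained by component i = λ_i / Σ λ:
  PC1: 39/59 = 0.661
  PC2: 20/59 = 0.339

Step 3 — cumulative fraction after k components = (λ_1 + ... + λ_k) / Σ λ:
  k = 1: 39/59 = 0.661
  k = 2: (39 + 20)/59 = 59/59 = 1

Summary (fraction, with percent):

explained: PC1 0.661 (66.1%), PC2 0.339 (33.9%);  cumulative: 0.661, 1


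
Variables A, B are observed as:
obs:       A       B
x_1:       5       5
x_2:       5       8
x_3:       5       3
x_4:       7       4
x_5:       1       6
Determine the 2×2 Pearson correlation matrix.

Step 1 — column means:
  mean(A) = (5 + 5 + 5 + 7 + 1) / 5 = 23/5 = 4.6
  mean(B) = (5 + 8 + 3 + 4 + 6) / 5 = 26/5 = 5.2

Step 2 — sample variances and covariances s[i,j] = (1/(n-1)) · Σ_k (x_{k,i} - mean_i) · (x_{k,j} - mean_j), with n-1 = 4:
  s[A,A] = ((0.4)·(0.4) + (0.4)·(0.4) + (0.4)·(0.4) + (2.4)·(2.4) + (-3.6)·(-3.6)) / 4 = 19.2/4 = 4.8
  s[A,B] = ((0.4)·(-0.2) + (0.4)·(2.8) + (0.4)·(-2.2) + (2.4)·(-1.2) + (-3.6)·(0.8)) / 4 = -5.6/4 = -1.4
  s[B,B] = ((-0.2)·(-0.2) + (2.8)·(2.8) + (-2.2)·(-2.2) + (-1.2)·(-1.2) + (0.8)·(0.8)) / 4 = 14.8/4 = 3.7
  Sample standard deviations s_i = √(s[i,i]):
  s(A) = √(4.8) = 2.1909
  s(B) = √(3.7) = 1.9235

Step 3 — r_{ij} = s_{ij} / (s_i · s_j):
  r[A,A] = 1 (diagonal).
  r[A,B] = -1.4 / (2.1909 · 1.9235) = -1.4 / 4.2143 = -0.3322
  r[B,B] = 1 (diagonal).

R is symmetric with unit diagonal. Assembling:

R = [[1, -0.3322],
 [-0.3322, 1]]


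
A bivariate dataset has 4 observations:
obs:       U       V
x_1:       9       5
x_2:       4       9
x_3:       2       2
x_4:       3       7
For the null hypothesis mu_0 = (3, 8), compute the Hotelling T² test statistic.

Step 1 — sample mean vector:
  mean(U) = (9 + 4 + 2 + 3) / 4 = 18/4 = 4.5
  mean(V) = (5 + 9 + 2 + 7) / 4 = 23/4 = 5.75
  x̄ = (4.5, 5.75),  deviation x̄ - mu_0 = (4.5, 5.75) - (3, 8) = (1.5, -2.25).

Step 2 — sample covariance matrix, S[i,j] = (1/(n-1)) · Σ_k (x_{k,i} - mean_i) · (x_{k,j} - mean_j), divisor n-1 = 3:
  S[U,U] = ((4.5)·(4.5) + (-0.5)·(-0.5) + (-2.5)·(-2.5) + (-1.5)·(-1.5)) / 3 = 29/3 = 9.6667
  S[U,V] = ((4.5)·(-0.75) + (-0.5)·(3.25) + (-2.5)·(-3.75) + (-1.5)·(1.25)) / 3 = 2.5/3 = 0.8333
  S[V,V] = ((-0.75)·(-0.75) + (3.25)·(3.25) + (-3.75)·(-3.75) + (1.25)·(1.25)) / 3 = 26.75/3 = 8.9167
  S = [[9.6667, 0.8333],
 [0.8333, 8.9167]].

Step 3 — invert S. det(S) = 9.6667·8.9167 - (0.8333)² = 85.5.
  S^{-1} = (1/det) · [[d, -b], [-b, a]] = [[0.1043, -0.0097],
 [-0.0097, 0.1131]].

Step 4 — quadratic form (x̄ - mu_0)^T · S^{-1} · (x̄ - mu_0):
  S^{-1} · (x̄ - mu_0) = (0.1784, -0.269),
  (x̄ - mu_0)^T · [...] = (1.5)·(0.1784) + (-2.25)·(-0.269) = 0.8728.

Step 5 — scale by n: T² = 4 · 0.8728 = 3.4912.

T² ≈ 3.4912


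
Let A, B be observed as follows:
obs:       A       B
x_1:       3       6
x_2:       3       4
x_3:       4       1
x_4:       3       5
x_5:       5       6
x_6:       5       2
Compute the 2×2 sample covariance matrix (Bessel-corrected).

Step 1 — column means:
  mean(A) = (3 + 3 + 4 + 3 + 5 + 5) / 6 = 23/6 = 3.8333
  mean(B) = (6 + 4 + 1 + 5 + 6 + 2) / 6 = 24/6 = 4

Step 2 — sample covariance S[i,j] = (1/(n-1)) · Σ_k (x_{k,i} - mean_i) · (x_{k,j} - mean_j), with n-1 = 5.
  S[A,A] = ((-0.8333)·(-0.8333) + (-0.8333)·(-0.8333) + (0.1667)·(0.1667) + (-0.8333)·(-0.8333) + (1.1667)·(1.1667) + (1.1667)·(1.1667)) / 5 = 4.8333/5 = 0.9667
  S[A,B] = ((-0.8333)·(2) + (-0.8333)·(0) + (0.1667)·(-3) + (-0.8333)·(1) + (1.1667)·(2) + (1.1667)·(-2)) / 5 = -3/5 = -0.6
  S[B,B] = ((2)·(2) + (0)·(0) + (-3)·(-3) + (1)·(1) + (2)·(2) + (-2)·(-2)) / 5 = 22/5 = 4.4

S is symmetric (S[j,i] = S[i,j]). Assembling:

S = [[0.9667, -0.6],
 [-0.6, 4.4]]


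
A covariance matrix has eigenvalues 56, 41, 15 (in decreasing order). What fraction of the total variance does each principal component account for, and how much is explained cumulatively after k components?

Step 1 — total variance = trace(Sigma) = Σ λ_i = 56 + 41 + 15 = 112.

Step 2 — fraction explained by component i = λ_i / Σ λ:
  PC1: 56/112 = 0.5
  PC2: 41/112 = 0.3661
  PC3: 15/112 = 0.1339

Step 3 — cumulative fraction after k components = (λ_1 + ... + λ_k) / Σ λ:
  k = 1: 56/112 = 0.5
  k = 2: (56 + 41)/112 = 97/112 = 0.8661
  k = 3: (56 + 41 + 15)/112 = 112/112 = 1

Summary (fraction, with percent):

explained: PC1 0.5 (50%), PC2 0.3661 (36.61%), PC3 0.1339 (13.39%);  cumulative: 0.5, 0.8661, 1


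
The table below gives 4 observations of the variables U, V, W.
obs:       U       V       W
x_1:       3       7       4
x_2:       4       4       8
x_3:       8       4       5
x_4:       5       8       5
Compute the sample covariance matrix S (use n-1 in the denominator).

Step 1 — column means:
  mean(U) = (3 + 4 + 8 + 5) / 4 = 20/4 = 5
  mean(V) = (7 + 4 + 4 + 8) / 4 = 23/4 = 5.75
  mean(W) = (4 + 8 + 5 + 5) / 4 = 22/4 = 5.5

Step 2 — sample covariance S[i,j] = (1/(n-1)) · Σ_k (x_{k,i} - mean_i) · (x_{k,j} - mean_j), with n-1 = 3.
  S[U,U] = ((-2)·(-2) + (-1)·(-1) + (3)·(3) + (0)·(0)) / 3 = 14/3 = 4.6667
  S[U,V] = ((-2)·(1.25) + (-1)·(-1.75) + (3)·(-1.75) + (0)·(2.25)) / 3 = -6/3 = -2
  S[U,W] = ((-2)·(-1.5) + (-1)·(2.5) + (3)·(-0.5) + (0)·(-0.5)) / 3 = -1/3 = -0.3333
  S[V,V] = ((1.25)·(1.25) + (-1.75)·(-1.75) + (-1.75)·(-1.75) + (2.25)·(2.25)) / 3 = 12.75/3 = 4.25
  S[V,W] = ((1.25)·(-1.5) + (-1.75)·(2.5) + (-1.75)·(-0.5) + (2.25)·(-0.5)) / 3 = -6.5/3 = -2.1667
  S[W,W] = ((-1.5)·(-1.5) + (2.5)·(2.5) + (-0.5)·(-0.5) + (-0.5)·(-0.5)) / 3 = 9/3 = 3

S is symmetric (S[j,i] = S[i,j]). Assembling:

S = [[4.6667, -2, -0.3333],
 [-2, 4.25, -2.1667],
 [-0.3333, -2.1667, 3]]


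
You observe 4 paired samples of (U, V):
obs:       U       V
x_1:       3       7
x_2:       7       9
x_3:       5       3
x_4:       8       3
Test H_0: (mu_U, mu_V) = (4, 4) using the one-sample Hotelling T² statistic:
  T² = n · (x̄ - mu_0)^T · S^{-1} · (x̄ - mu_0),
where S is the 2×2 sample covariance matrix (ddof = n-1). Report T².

Step 1 — sample mean vector:
  mean(U) = (3 + 7 + 5 + 8) / 4 = 23/4 = 5.75
  mean(V) = (7 + 9 + 3 + 3) / 4 = 22/4 = 5.5
  x̄ = (5.75, 5.5),  deviation x̄ - mu_0 = (5.75, 5.5) - (4, 4) = (1.75, 1.5).

Step 2 — sample covariance matrix, S[i,j] = (1/(n-1)) · Σ_k (x_{k,i} - mean_i) · (x_{k,j} - mean_j), divisor n-1 = 3:
  S[U,U] = ((-2.75)·(-2.75) + (1.25)·(1.25) + (-0.75)·(-0.75) + (2.25)·(2.25)) / 3 = 14.75/3 = 4.9167
  S[U,V] = ((-2.75)·(1.5) + (1.25)·(3.5) + (-0.75)·(-2.5) + (2.25)·(-2.5)) / 3 = -3.5/3 = -1.1667
  S[V,V] = ((1.5)·(1.5) + (3.5)·(3.5) + (-2.5)·(-2.5) + (-2.5)·(-2.5)) / 3 = 27/3 = 9
  S = [[4.9167, -1.1667],
 [-1.1667, 9]].

Step 3 — invert S. det(S) = 4.9167·9 - (-1.1667)² = 42.8889.
  S^{-1} = (1/det) · [[d, -b], [-b, a]] = [[0.2098, 0.0272],
 [0.0272, 0.1146]].

Step 4 — quadratic form (x̄ - mu_0)^T · S^{-1} · (x̄ - mu_0):
  S^{-1} · (x̄ - mu_0) = (0.408, 0.2196),
  (x̄ - mu_0)^T · [...] = (1.75)·(0.408) + (1.5)·(0.2196) = 1.0434.

Step 5 — scale by n: T² = 4 · 1.0434 = 4.1736.

T² ≈ 4.1736


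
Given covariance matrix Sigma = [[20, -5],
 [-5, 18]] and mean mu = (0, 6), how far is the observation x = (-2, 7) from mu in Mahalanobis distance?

Step 1 — centre the observation: (x - mu) = (-2, 1).

Step 2 — invert Sigma. det(Sigma) = 20·18 - (-5)² = 335.
  Sigma^{-1} = (1/det) · [[d, -b], [-b, a]] = [[0.0537, 0.0149],
 [0.0149, 0.0597]].

Step 3 — form the quadratic (x - mu)^T · Sigma^{-1} · (x - mu):
  Sigma^{-1} · (x - mu) = (-0.0925, 0.0299).
  (x - mu)^T · [Sigma^{-1} · (x - mu)] = (-2)·(-0.0925) + (1)·(0.0299) = 0.2149.

Step 4 — take square root: d = √(0.2149) ≈ 0.4636.

d(x, mu) = √(0.2149) ≈ 0.4636


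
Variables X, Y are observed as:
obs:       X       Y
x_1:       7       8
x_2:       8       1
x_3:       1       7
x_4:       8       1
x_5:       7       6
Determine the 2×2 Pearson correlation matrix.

Step 1 — column means:
  mean(X) = (7 + 8 + 1 + 8 + 7) / 5 = 31/5 = 6.2
  mean(Y) = (8 + 1 + 7 + 1 + 6) / 5 = 23/5 = 4.6

Step 2 — sample variances and covariances s[i,j] = (1/(n-1)) · Σ_k (x_{k,i} - mean_i) · (x_{k,j} - mean_j), with n-1 = 4:
  s[X,X] = ((0.8)·(0.8) + (1.8)·(1.8) + (-5.2)·(-5.2) + (1.8)·(1.8) + (0.8)·(0.8)) / 4 = 34.8/4 = 8.7
  s[X,Y] = ((0.8)·(3.4) + (1.8)·(-3.6) + (-5.2)·(2.4) + (1.8)·(-3.6) + (0.8)·(1.4)) / 4 = -21.6/4 = -5.4
  s[Y,Y] = ((3.4)·(3.4) + (-3.6)·(-3.6) + (2.4)·(2.4) + (-3.6)·(-3.6) + (1.4)·(1.4)) / 4 = 45.2/4 = 11.3
  Sample standard deviations s_i = √(s[i,i]):
  s(X) = √(8.7) = 2.9496
  s(Y) = √(11.3) = 3.3615

Step 3 — r_{ij} = s_{ij} / (s_i · s_j):
  r[X,X] = 1 (diagonal).
  r[X,Y] = -5.4 / (2.9496 · 3.3615) = -5.4 / 9.9151 = -0.5446
  r[Y,Y] = 1 (diagonal).

R is symmetric with unit diagonal. Assembling:

R = [[1, -0.5446],
 [-0.5446, 1]]


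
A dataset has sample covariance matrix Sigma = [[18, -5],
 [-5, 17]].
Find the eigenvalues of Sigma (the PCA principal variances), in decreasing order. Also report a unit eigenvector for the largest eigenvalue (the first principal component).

Step 1 — characteristic polynomial of 2×2 Sigma:
  det(Sigma - λI) = λ² - trace · λ + det = 0.
  trace = 18 + 17 = 35, det = 18·17 - (-5)² = 281.
Step 2 — discriminant:
  Δ = trace² - 4·det = 1225 - 1124 = 101.
Step 3 — eigenvalues:
  λ = (trace ± √Δ)/2 = (35 ± 10.0499)/2,
  λ_1 = 22.5249,  λ_2 = 12.4751.

Step 4 — unit eigenvector for λ_1: solve (Sigma - λ_1 I)v = 0. First row:
  (18 - 22.5249)·v_x + (-5)·v_y = 0, i.e. (-4.5249)·v_x + (-5)·v_y = 0,
  so v ∝ (b, λ_1 - a) = (-5, 4.5249); multiply by -1 so the first entry is positive: u = (5, -4.5249).
  ||u|| = √((5)² + (-4.5249)²) = √(45.4751) ≈ 6.7435,
  v_1 = u/||u|| ≈ (0.7415, -0.671) (||v_1|| = 1).

λ_1 = 22.5249,  λ_2 = 12.4751;  v_1 ≈ (0.7415, -0.671)


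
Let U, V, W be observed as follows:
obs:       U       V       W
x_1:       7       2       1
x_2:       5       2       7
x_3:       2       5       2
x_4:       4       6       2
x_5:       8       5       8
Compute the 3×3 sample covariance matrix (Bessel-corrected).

Step 1 — column means:
  mean(U) = (7 + 5 + 2 + 4 + 8) / 5 = 26/5 = 5.2
  mean(V) = (2 + 2 + 5 + 6 + 5) / 5 = 20/5 = 4
  mean(W) = (1 + 7 + 2 + 2 + 8) / 5 = 20/5 = 4

Step 2 — sample covariance S[i,j] = (1/(n-1)) · Σ_k (x_{k,i} - mean_i) · (x_{k,j} - mean_j), with n-1 = 4.
  S[U,U] = ((1.8)·(1.8) + (-0.2)·(-0.2) + (-3.2)·(-3.2) + (-1.2)·(-1.2) + (2.8)·(2.8)) / 4 = 22.8/4 = 5.7
  S[U,V] = ((1.8)·(-2) + (-0.2)·(-2) + (-3.2)·(1) + (-1.2)·(2) + (2.8)·(1)) / 4 = -6/4 = -1.5
  S[U,W] = ((1.8)·(-3) + (-0.2)·(3) + (-3.2)·(-2) + (-1.2)·(-2) + (2.8)·(4)) / 4 = 14/4 = 3.5
  S[V,V] = ((-2)·(-2) + (-2)·(-2) + (1)·(1) + (2)·(2) + (1)·(1)) / 4 = 14/4 = 3.5
  S[V,W] = ((-2)·(-3) + (-2)·(3) + (1)·(-2) + (2)·(-2) + (1)·(4)) / 4 = -2/4 = -0.5
  S[W,W] = ((-3)·(-3) + (3)·(3) + (-2)·(-2) + (-2)·(-2) + (4)·(4)) / 4 = 42/4 = 10.5

S is symmetric (S[j,i] = S[i,j]). Assembling:

S = [[5.7, -1.5, 3.5],
 [-1.5, 3.5, -0.5],
 [3.5, -0.5, 10.5]]


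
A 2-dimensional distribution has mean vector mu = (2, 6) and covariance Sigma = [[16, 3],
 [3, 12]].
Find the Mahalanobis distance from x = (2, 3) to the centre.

Step 1 — centre the observation: (x - mu) = (0, -3).

Step 2 — invert Sigma. det(Sigma) = 16·12 - (3)² = 183.
  Sigma^{-1} = (1/det) · [[d, -b], [-b, a]] = [[0.0656, -0.0164],
 [-0.0164, 0.0874]].

Step 3 — form the quadratic (x - mu)^T · Sigma^{-1} · (x - mu):
  Sigma^{-1} · (x - mu) = (0.0492, -0.2623).
  (x - mu)^T · [Sigma^{-1} · (x - mu)] = (0)·(0.0492) + (-3)·(-0.2623) = 0.7869.

Step 4 — take square root: d = √(0.7869) ≈ 0.8871.

d(x, mu) = √(0.7869) ≈ 0.8871


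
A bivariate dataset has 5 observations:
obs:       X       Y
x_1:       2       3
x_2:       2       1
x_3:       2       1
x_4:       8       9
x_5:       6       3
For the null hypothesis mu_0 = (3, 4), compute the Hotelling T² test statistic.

Step 1 — sample mean vector:
  mean(X) = (2 + 2 + 2 + 8 + 6) / 5 = 20/5 = 4
  mean(Y) = (3 + 1 + 1 + 9 + 3) / 5 = 17/5 = 3.4
  x̄ = (4, 3.4),  deviation x̄ - mu_0 = (4, 3.4) - (3, 4) = (1, -0.6).

Step 2 — sample covariance matrix, S[i,j] = (1/(n-1)) · Σ_k (x_{k,i} - mean_i) · (x_{k,j} - mean_j), divisor n-1 = 4:
  S[X,X] = ((-2)·(-2) + (-2)·(-2) + (-2)·(-2) + (4)·(4) + (2)·(2)) / 4 = 32/4 = 8
  S[X,Y] = ((-2)·(-0.4) + (-2)·(-2.4) + (-2)·(-2.4) + (4)·(5.6) + (2)·(-0.4)) / 4 = 32/4 = 8
  S[Y,Y] = ((-0.4)·(-0.4) + (-2.4)·(-2.4) + (-2.4)·(-2.4) + (5.6)·(5.6) + (-0.4)·(-0.4)) / 4 = 43.2/4 = 10.8
  S = [[8, 8],
 [8, 10.8]].

Step 3 — invert S. det(S) = 8·10.8 - (8)² = 22.4.
  S^{-1} = (1/det) · [[d, -b], [-b, a]] = [[0.4821, -0.3571],
 [-0.3571, 0.3571]].

Step 4 — quadratic form (x̄ - mu_0)^T · S^{-1} · (x̄ - mu_0):
  S^{-1} · (x̄ - mu_0) = (0.6964, -0.5714),
  (x̄ - mu_0)^T · [...] = (1)·(0.6964) + (-0.6)·(-0.5714) = 1.0393.

Step 5 — scale by n: T² = 5 · 1.0393 = 5.1964.

T² ≈ 5.1964


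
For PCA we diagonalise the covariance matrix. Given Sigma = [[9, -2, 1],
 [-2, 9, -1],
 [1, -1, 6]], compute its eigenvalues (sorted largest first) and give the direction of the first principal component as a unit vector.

Step 1 — characteristic polynomial p(λ) = det(λI - Sigma) = λ³ - tr·λ² + c_1·λ - det, where tr = trace, c_1 = sum of the principal 2×2 minors, det = det(Sigma):
  tr = 9 + 9 + 6 = 24,
  c_1 = (9·9 - (-2)²) + (9·6 - (1)²) + (9·6 - (-1)²) = 77 + 53 + 53 = 183,
  det = 9·(9·6 - (-1)²) - (-2)·((-2)·6 - (-1)·(1)) + (1)·((-2)·(-1) - 9·(1)) = 9·(53) - (-2)·(-11) + (1)·(-7) = 448.
  So p(λ) = λ³ - 24λ² + 183λ - 448.
Step 2 — look for an integer root (rational root theorem: any rational root is an integer divisor of 448). Testing λ = 7:
  p(7) = 343 - 1176 + 1281 - 448 = 0  ✓
  Dividing out (λ - 7): p(λ) = (λ - 7)(λ² - 17λ + 64).
Step 3 — remaining eigenvalues from the quadratic λ² - 17λ + 64 = 0:
  Δ = 17² - 4·64 = 289 - 256 = 33,  λ = (17 ± √33)/2 = (17 ± 5.7446)/2 ≈ 11.3723 or 5.6277.
  Sorted: λ_1 = 11.3723,  λ_2 = 7,  λ_3 = 5.6277  (check: sum = 24 = tr ✓).

Step 4 — unit eigenvector for λ_1 ≈ 11.3723: v spans the null space of (Sigma - λ_1 I), whose rows are
  r_1 = (-2.3723, -2, 1),  r_2 = (-2, -2.3723, -1),  r_3 = (1, -1, -5.3723).
  v is orthogonal to every row, so take v ∝ r_1 × r_2 = ((-2)·(-1) - (1)·(-2.3723), (1)·(-2) - (-2.3723)·(-1), (-2.3723)·(-2.3723) - (-2)·(-2)) ≈ (4.3723, -4.3723, 1.6277).
  Let u = (4.3723, -4.3723, 1.6277).
  ||u|| = √((4.3723)² + (-4.3723)² + (1.6277)²) = √(40.8832) ≈ 6.394,  v_1 = u/||u|| ≈ (0.6838, -0.6838, 0.2546) (||v_1|| = 1).

λ_1 = 11.3723,  λ_2 = 7,  λ_3 = 5.6277;  v_1 ≈ (0.6838, -0.6838, 0.2546)


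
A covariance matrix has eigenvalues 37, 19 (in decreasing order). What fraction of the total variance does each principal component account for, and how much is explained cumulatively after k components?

Step 1 — total variance = trace(Sigma) = Σ λ_i = 37 + 19 = 56.

Step 2 — fraction explained by component i = λ_i / Σ λ:
  PC1: 37/56 = 0.6607
  PC2: 19/56 = 0.3393

Step 3 — cumulative fraction after k components = (λ_1 + ... + λ_k) / Σ λ:
  k = 1: 37/56 = 0.6607
  k = 2: (37 + 19)/56 = 56/56 = 1

Summary (fraction, with percent):

explained: PC1 0.6607 (66.07%), PC2 0.3393 (33.93%);  cumulative: 0.6607, 1


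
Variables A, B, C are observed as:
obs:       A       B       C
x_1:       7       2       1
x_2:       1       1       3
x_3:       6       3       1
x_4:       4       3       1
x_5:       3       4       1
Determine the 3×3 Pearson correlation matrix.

Step 1 — column means:
  mean(A) = (7 + 1 + 6 + 4 + 3) / 5 = 21/5 = 4.2
  mean(B) = (2 + 1 + 3 + 3 + 4) / 5 = 13/5 = 2.6
  mean(C) = (1 + 3 + 1 + 1 + 1) / 5 = 7/5 = 1.4

Step 2 — sample variances and covariances s[i,j] = (1/(n-1)) · Σ_k (x_{k,i} - mean_i) · (x_{k,j} - mean_j), with n-1 = 4:
  s[A,A] = ((2.8)·(2.8) + (-3.2)·(-3.2) + (1.8)·(1.8) + (-0.2)·(-0.2) + (-1.2)·(-1.2)) / 4 = 22.8/4 = 5.7
  s[A,B] = ((2.8)·(-0.6) + (-3.2)·(-1.6) + (1.8)·(0.4) + (-0.2)·(0.4) + (-1.2)·(1.4)) / 4 = 2.4/4 = 0.6
  s[A,C] = ((2.8)·(-0.4) + (-3.2)·(1.6) + (1.8)·(-0.4) + (-0.2)·(-0.4) + (-1.2)·(-0.4)) / 4 = -6.4/4 = -1.6
  s[B,B] = ((-0.6)·(-0.6) + (-1.6)·(-1.6) + (0.4)·(0.4) + (0.4)·(0.4) + (1.4)·(1.4)) / 4 = 5.2/4 = 1.3
  s[B,C] = ((-0.6)·(-0.4) + (-1.6)·(1.6) + (0.4)·(-0.4) + (0.4)·(-0.4) + (1.4)·(-0.4)) / 4 = -3.2/4 = -0.8
  s[C,C] = ((-0.4)·(-0.4) + (1.6)·(1.6) + (-0.4)·(-0.4) + (-0.4)·(-0.4) + (-0.4)·(-0.4)) / 4 = 3.2/4 = 0.8
  Sample standard deviations s_i = √(s[i,i]):
  s(A) = √(5.7) = 2.3875
  s(B) = √(1.3) = 1.1402
  s(C) = √(0.8) = 0.8944

Step 3 — r_{ij} = s_{ij} / (s_i · s_j):
  r[A,A] = 1 (diagonal).
  r[A,B] = 0.6 / (2.3875 · 1.1402) = 0.6 / 2.7221 = 0.2204
  r[A,C] = -1.6 / (2.3875 · 0.8944) = -1.6 / 2.1354 = -0.7493
  r[B,B] = 1 (diagonal).
  r[B,C] = -0.8 / (1.1402 · 0.8944) = -0.8 / 1.0198 = -0.7845
  r[C,C] = 1 (diagonal).

R is symmetric with unit diagonal. Assembling:

R = [[1, 0.2204, -0.7493],
 [0.2204, 1, -0.7845],
 [-0.7493, -0.7845, 1]]


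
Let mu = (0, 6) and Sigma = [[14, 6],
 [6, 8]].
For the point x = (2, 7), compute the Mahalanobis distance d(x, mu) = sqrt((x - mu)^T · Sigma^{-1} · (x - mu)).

Step 1 — centre the observation: (x - mu) = (2, 1).

Step 2 — invert Sigma. det(Sigma) = 14·8 - (6)² = 76.
  Sigma^{-1} = (1/det) · [[d, -b], [-b, a]] = [[0.1053, -0.0789],
 [-0.0789, 0.1842]].

Step 3 — form the quadratic (x - mu)^T · Sigma^{-1} · (x - mu):
  Sigma^{-1} · (x - mu) = (0.1316, 0.0263).
  (x - mu)^T · [Sigma^{-1} · (x - mu)] = (2)·(0.1316) + (1)·(0.0263) = 0.2895.

Step 4 — take square root: d = √(0.2895) ≈ 0.538.

d(x, mu) = √(0.2895) ≈ 0.538


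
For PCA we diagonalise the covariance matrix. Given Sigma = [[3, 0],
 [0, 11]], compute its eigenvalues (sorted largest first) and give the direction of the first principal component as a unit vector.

Step 1 — characteristic polynomial of 2×2 Sigma:
  det(Sigma - λI) = λ² - trace · λ + det = 0.
  trace = 3 + 11 = 14, det = 3·11 - (0)² = 33.
Step 2 — discriminant:
  Δ = trace² - 4·det = 196 - 132 = 64.
Step 3 — eigenvalues:
  λ = (trace ± √Δ)/2 = (14 ± 8)/2,
  λ_1 = 11,  λ_2 = 3.

Step 4 — unit eigenvector for λ_1: Sigma is diagonal, so its eigenvectors are the coordinate axes. λ_1 = 11 is the diagonal entry on the second coordinate axis, hence
  v_1 = (0, 1) (||v_1|| = 1).

λ_1 = 11,  λ_2 = 3;  v_1 ≈ (0, 1)


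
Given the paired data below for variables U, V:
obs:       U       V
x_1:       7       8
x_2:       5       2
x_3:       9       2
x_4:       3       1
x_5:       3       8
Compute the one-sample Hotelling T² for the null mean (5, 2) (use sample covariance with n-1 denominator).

Step 1 — sample mean vector:
  mean(U) = (7 + 5 + 9 + 3 + 3) / 5 = 27/5 = 5.4
  mean(V) = (8 + 2 + 2 + 1 + 8) / 5 = 21/5 = 4.2
  x̄ = (5.4, 4.2),  deviation x̄ - mu_0 = (5.4, 4.2) - (5, 2) = (0.4, 2.2).

Step 2 — sample covariance matrix, S[i,j] = (1/(n-1)) · Σ_k (x_{k,i} - mean_i) · (x_{k,j} - mean_j), divisor n-1 = 4:
  S[U,U] = ((1.6)·(1.6) + (-0.4)·(-0.4) + (3.6)·(3.6) + (-2.4)·(-2.4) + (-2.4)·(-2.4)) / 4 = 27.2/4 = 6.8
  S[U,V] = ((1.6)·(3.8) + (-0.4)·(-2.2) + (3.6)·(-2.2) + (-2.4)·(-3.2) + (-2.4)·(3.8)) / 4 = -2.4/4 = -0.6
  S[V,V] = ((3.8)·(3.8) + (-2.2)·(-2.2) + (-2.2)·(-2.2) + (-3.2)·(-3.2) + (3.8)·(3.8)) / 4 = 48.8/4 = 12.2
  S = [[6.8, -0.6],
 [-0.6, 12.2]].

Step 3 — invert S. det(S) = 6.8·12.2 - (-0.6)² = 82.6.
  S^{-1} = (1/det) · [[d, -b], [-b, a]] = [[0.1477, 0.0073],
 [0.0073, 0.0823]].

Step 4 — quadratic form (x̄ - mu_0)^T · S^{-1} · (x̄ - mu_0):
  S^{-1} · (x̄ - mu_0) = (0.0751, 0.184),
  (x̄ - mu_0)^T · [...] = (0.4)·(0.0751) + (2.2)·(0.184) = 0.4349.

Step 5 — scale by n: T² = 5 · 0.4349 = 2.1743.

T² ≈ 2.1743


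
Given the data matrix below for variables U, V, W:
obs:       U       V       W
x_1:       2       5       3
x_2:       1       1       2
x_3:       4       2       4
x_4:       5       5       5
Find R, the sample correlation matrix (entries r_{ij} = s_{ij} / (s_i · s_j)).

Step 1 — column means:
  mean(U) = (2 + 1 + 4 + 5) / 4 = 12/4 = 3
  mean(V) = (5 + 1 + 2 + 5) / 4 = 13/4 = 3.25
  mean(W) = (3 + 2 + 4 + 5) / 4 = 14/4 = 3.5

Step 2 — sample variances and covariances s[i,j] = (1/(n-1)) · Σ_k (x_{k,i} - mean_i) · (x_{k,j} - mean_j), with n-1 = 3:
  s[U,U] = ((-1)·(-1) + (-2)·(-2) + (1)·(1) + (2)·(2)) / 3 = 10/3 = 3.3333
  s[U,V] = ((-1)·(1.75) + (-2)·(-2.25) + (1)·(-1.25) + (2)·(1.75)) / 3 = 5/3 = 1.6667
  s[U,W] = ((-1)·(-0.5) + (-2)·(-1.5) + (1)·(0.5) + (2)·(1.5)) / 3 = 7/3 = 2.3333
  s[V,V] = ((1.75)·(1.75) + (-2.25)·(-2.25) + (-1.25)·(-1.25) + (1.75)·(1.75)) / 3 = 12.75/3 = 4.25
  s[V,W] = ((1.75)·(-0.5) + (-2.25)·(-1.5) + (-1.25)·(0.5) + (1.75)·(1.5)) / 3 = 4.5/3 = 1.5
  s[W,W] = ((-0.5)·(-0.5) + (-1.5)·(-1.5) + (0.5)·(0.5) + (1.5)·(1.5)) / 3 = 5/3 = 1.6667
  Sample standard deviations s_i = √(s[i,i]):
  s(U) = √(3.3333) = 1.8257
  s(V) = √(4.25) = 2.0616
  s(W) = √(1.6667) = 1.291

Step 3 — r_{ij} = s_{ij} / (s_i · s_j):
  r[U,U] = 1 (diagonal).
  r[U,V] = 1.6667 / (1.8257 · 2.0616) = 1.6667 / 3.7639 = 0.4428
  r[U,W] = 2.3333 / (1.8257 · 1.291) = 2.3333 / 2.357 = 0.9899
  r[V,V] = 1 (diagonal).
  r[V,W] = 1.5 / (2.0616 · 1.291) = 1.5 / 2.6615 = 0.5636
  r[W,W] = 1 (diagonal).

R is symmetric with unit diagonal. Assembling:

R = [[1, 0.4428, 0.9899],
 [0.4428, 1, 0.5636],
 [0.9899, 0.5636, 1]]


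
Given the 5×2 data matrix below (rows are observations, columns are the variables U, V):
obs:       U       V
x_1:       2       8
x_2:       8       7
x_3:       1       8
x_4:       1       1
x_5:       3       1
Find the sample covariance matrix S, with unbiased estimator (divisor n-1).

Step 1 — column means:
  mean(U) = (2 + 8 + 1 + 1 + 3) / 5 = 15/5 = 3
  mean(V) = (8 + 7 + 8 + 1 + 1) / 5 = 25/5 = 5

Step 2 — sample covariance S[i,j] = (1/(n-1)) · Σ_k (x_{k,i} - mean_i) · (x_{k,j} - mean_j), with n-1 = 4.
  S[U,U] = ((-1)·(-1) + (5)·(5) + (-2)·(-2) + (-2)·(-2) + (0)·(0)) / 4 = 34/4 = 8.5
  S[U,V] = ((-1)·(3) + (5)·(2) + (-2)·(3) + (-2)·(-4) + (0)·(-4)) / 4 = 9/4 = 2.25
  S[V,V] = ((3)·(3) + (2)·(2) + (3)·(3) + (-4)·(-4) + (-4)·(-4)) / 4 = 54/4 = 13.5

S is symmetric (S[j,i] = S[i,j]). Assembling:

S = [[8.5, 2.25],
 [2.25, 13.5]]


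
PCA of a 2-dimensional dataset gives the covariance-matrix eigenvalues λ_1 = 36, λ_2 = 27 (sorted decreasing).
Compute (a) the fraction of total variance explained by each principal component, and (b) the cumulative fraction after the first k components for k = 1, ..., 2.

Step 1 — total variance = trace(Sigma) = Σ λ_i = 36 + 27 = 63.

Step 2 — fraction explained by component i = λ_i / Σ λ:
  PC1: 36/63 = 0.5714
  PC2: 27/63 = 0.4286

Step 3 — cumulative fraction after k components = (λ_1 + ... + λ_k) / Σ λ:
  k = 1: 36/63 = 0.5714
  k = 2: (36 + 27)/63 = 63/63 = 1

Summary (fraction, with percent):

explained: PC1 0.5714 (57.14%), PC2 0.4286 (42.86%);  cumulative: 0.5714, 1


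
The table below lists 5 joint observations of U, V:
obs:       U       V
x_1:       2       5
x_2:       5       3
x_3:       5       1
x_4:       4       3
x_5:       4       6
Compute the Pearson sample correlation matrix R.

Step 1 — column means:
  mean(U) = (2 + 5 + 5 + 4 + 4) / 5 = 20/5 = 4
  mean(V) = (5 + 3 + 1 + 3 + 6) / 5 = 18/5 = 3.6

Step 2 — sample variances and covariances s[i,j] = (1/(n-1)) · Σ_k (x_{k,i} - mean_i) · (x_{k,j} - mean_j), with n-1 = 4:
  s[U,U] = ((-2)·(-2) + (1)·(1) + (1)·(1) + (0)·(0) + (0)·(0)) / 4 = 6/4 = 1.5
  s[U,V] = ((-2)·(1.4) + (1)·(-0.6) + (1)·(-2.6) + (0)·(-0.6) + (0)·(2.4)) / 4 = -6/4 = -1.5
  s[V,V] = ((1.4)·(1.4) + (-0.6)·(-0.6) + (-2.6)·(-2.6) + (-0.6)·(-0.6) + (2.4)·(2.4)) / 4 = 15.2/4 = 3.8
  Sample standard deviations s_i = √(s[i,i]):
  s(U) = √(1.5) = 1.2247
  s(V) = √(3.8) = 1.9494

Step 3 — r_{ij} = s_{ij} / (s_i · s_j):
  r[U,U] = 1 (diagonal).
  r[U,V] = -1.5 / (1.2247 · 1.9494) = -1.5 / 2.3875 = -0.6283
  r[V,V] = 1 (diagonal).

R is symmetric with unit diagonal. Assembling:

R = [[1, -0.6283],
 [-0.6283, 1]]
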